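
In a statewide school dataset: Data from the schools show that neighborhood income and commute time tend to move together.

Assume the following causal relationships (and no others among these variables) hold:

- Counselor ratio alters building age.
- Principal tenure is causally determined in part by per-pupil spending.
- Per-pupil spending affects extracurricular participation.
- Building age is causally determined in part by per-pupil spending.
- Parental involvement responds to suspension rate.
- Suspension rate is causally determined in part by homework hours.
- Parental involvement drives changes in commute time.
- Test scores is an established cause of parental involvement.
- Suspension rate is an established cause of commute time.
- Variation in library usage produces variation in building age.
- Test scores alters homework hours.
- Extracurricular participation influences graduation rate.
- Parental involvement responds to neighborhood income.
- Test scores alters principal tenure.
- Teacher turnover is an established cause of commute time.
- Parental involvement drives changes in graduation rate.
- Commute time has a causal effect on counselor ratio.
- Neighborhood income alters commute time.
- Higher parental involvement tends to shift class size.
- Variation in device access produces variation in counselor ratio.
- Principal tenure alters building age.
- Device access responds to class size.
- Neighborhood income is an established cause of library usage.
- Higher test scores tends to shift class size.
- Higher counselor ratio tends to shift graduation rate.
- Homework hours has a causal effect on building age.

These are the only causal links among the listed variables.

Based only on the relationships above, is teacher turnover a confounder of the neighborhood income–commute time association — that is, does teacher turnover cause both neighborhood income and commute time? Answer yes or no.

Teacher turnover has no stated causal path to neighborhood income. A confounder must cause both variables, so teacher turnover does not qualify.

no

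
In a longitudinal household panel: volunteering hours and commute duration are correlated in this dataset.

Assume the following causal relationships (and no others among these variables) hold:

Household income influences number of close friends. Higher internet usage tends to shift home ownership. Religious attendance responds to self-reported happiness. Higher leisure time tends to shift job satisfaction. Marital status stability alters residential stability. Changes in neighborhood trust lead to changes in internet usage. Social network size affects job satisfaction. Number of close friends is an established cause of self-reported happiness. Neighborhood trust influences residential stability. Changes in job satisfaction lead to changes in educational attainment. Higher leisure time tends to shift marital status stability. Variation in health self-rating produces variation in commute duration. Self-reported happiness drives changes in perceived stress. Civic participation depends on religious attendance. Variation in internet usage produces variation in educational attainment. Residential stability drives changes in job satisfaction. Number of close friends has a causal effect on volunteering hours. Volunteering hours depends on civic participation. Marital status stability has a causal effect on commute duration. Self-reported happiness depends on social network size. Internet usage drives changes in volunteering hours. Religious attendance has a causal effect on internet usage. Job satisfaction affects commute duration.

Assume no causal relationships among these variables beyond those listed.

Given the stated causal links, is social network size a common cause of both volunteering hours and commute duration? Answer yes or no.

Social network size has a causal path to volunteering hours (social network size → self-reported happiness → religious attendance → civic participation → volunteering hours) and to commute duration (social network size → job satisfaction → commute duration), so it is a common cause of both — a confounder.

yes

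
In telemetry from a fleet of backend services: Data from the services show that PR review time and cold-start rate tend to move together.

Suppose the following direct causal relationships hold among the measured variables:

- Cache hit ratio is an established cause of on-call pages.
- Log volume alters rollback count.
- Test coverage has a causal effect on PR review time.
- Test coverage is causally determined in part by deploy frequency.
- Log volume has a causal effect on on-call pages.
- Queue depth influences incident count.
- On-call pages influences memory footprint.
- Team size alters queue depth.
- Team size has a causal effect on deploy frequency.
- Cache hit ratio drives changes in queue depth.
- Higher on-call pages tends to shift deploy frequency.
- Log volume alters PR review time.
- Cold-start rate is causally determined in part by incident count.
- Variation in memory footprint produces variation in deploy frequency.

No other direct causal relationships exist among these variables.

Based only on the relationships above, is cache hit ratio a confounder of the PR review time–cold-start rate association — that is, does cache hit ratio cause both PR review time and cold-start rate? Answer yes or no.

Cache hit ratio has a causal path to PR review time (cache hit ratio → on-call pages → deploy frequency → test coverage → PR review time) and to cold-start rate (cache hit ratio → queue depth → incident count → cold-start rate), so it is a common cause of both — a confounder.

yes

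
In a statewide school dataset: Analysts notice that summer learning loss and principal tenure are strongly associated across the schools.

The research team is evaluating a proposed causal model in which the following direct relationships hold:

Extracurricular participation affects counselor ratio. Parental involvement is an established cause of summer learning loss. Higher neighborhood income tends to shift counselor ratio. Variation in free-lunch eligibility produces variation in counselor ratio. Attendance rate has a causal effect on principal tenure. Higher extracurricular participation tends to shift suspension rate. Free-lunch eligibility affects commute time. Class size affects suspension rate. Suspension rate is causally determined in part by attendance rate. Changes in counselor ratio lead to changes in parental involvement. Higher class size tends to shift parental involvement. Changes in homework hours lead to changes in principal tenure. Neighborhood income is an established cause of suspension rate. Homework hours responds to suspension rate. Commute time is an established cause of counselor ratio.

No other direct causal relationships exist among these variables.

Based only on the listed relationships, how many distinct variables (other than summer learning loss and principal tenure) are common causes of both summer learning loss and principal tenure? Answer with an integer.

3

The common causes are: class size (to summer learning loss via class size → parental involvement → summer learning loss; to principal tenure via class size → suspension rate → homework hours → principal tenure); extracurricular participation (to summer learning loss via extracurricular participation → counselor ratio → parental involvement → summer learning loss; to principal tenure via extracurricular participation → suspension rate → homework hours → principal tenure); neighborhood income (to summer learning loss via neighborhood income → counselor ratio → parental involvement → summer learning loss; to principal tenure via neighborhood income → suspension rate → homework hours → principal tenure).
Every other variable lacks a causal path to at least one of summer learning loss and principal tenure.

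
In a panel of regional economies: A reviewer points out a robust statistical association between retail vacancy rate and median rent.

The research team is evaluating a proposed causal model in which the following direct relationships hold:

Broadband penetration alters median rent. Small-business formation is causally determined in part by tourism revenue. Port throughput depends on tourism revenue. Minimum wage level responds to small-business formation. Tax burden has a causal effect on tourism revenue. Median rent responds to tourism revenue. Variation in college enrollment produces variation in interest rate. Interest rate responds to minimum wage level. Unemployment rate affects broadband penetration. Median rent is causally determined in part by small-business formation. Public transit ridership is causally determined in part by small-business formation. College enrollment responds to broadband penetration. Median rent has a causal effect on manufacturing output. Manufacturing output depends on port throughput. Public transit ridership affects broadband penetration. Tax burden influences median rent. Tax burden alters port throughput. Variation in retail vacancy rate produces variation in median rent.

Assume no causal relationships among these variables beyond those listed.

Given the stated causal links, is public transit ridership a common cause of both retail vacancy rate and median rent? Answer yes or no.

Public transit ridership has no stated causal path to retail vacancy rate. A confounder must cause both variables, so public transit ridership does not qualify.

no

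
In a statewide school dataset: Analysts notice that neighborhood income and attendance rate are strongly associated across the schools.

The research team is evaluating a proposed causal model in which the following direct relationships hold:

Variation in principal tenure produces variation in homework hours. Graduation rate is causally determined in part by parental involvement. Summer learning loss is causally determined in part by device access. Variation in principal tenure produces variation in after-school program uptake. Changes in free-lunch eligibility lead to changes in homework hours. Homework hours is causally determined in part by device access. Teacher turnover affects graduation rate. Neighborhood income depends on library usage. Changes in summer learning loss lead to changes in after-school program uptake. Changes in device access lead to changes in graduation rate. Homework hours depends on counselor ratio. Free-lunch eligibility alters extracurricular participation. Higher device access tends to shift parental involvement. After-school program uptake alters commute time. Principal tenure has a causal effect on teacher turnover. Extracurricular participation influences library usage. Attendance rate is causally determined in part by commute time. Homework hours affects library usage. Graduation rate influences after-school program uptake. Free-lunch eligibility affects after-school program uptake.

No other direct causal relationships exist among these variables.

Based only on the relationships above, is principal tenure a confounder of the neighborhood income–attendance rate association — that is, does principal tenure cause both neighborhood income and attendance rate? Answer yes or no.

Principal tenure has a causal path to neighborhood income (principal tenure → homework hours → library usage → neighborhood income) and to attendance rate (principal tenure → after-school program uptake → commute time → attendance rate), so it is a common cause of both — a confounder.

yes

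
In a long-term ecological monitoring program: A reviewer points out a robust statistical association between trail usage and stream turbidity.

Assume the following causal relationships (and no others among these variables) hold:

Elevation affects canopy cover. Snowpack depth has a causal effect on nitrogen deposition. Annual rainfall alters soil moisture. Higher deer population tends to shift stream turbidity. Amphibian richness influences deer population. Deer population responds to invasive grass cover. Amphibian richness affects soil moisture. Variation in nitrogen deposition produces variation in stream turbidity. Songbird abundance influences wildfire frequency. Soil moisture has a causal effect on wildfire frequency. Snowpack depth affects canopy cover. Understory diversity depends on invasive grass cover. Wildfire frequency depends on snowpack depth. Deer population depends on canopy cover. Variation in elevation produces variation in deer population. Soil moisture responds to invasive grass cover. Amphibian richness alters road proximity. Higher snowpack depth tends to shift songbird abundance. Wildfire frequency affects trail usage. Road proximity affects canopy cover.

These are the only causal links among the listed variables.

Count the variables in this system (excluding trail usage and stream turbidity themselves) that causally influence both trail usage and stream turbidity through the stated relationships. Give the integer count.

The common causes are: amphibian richness (to trail usage via amphibian richness → soil moisture → wildfire frequency → trail usage; to stream turbidity via amphibian richness → deer population → stream turbidity); invasive grass cover (to trail usage via invasive grass cover → soil moisture → wildfire frequency → trail usage; to stream turbidity via invasive grass cover → deer population → stream turbidity); snowpack depth (to trail usage via snowpack depth → wildfire frequency → trail usage; to stream turbidity via snowpack depth → nitrogen deposition → stream turbidity).
Every other variable lacks a causal path to at least one of trail usage and stream turbidity.

3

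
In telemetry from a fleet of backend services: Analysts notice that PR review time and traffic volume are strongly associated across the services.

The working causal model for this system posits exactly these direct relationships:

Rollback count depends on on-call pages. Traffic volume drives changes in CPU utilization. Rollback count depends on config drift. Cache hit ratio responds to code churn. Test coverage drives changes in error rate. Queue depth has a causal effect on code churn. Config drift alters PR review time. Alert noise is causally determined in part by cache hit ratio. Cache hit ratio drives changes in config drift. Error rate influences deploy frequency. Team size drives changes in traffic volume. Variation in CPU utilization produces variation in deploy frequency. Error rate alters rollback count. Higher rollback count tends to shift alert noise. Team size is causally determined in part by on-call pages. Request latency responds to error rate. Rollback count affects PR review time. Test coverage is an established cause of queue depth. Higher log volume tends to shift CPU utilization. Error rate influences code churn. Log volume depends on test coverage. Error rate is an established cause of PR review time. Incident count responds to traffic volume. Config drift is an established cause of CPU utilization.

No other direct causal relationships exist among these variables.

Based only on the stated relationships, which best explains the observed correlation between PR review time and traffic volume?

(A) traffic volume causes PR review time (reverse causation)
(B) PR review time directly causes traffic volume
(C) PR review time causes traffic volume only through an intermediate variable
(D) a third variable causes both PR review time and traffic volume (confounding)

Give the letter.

D

On-call pages causes PR review time (on-call pages → rollback count → PR review time) and traffic volume (on-call pages → team size → traffic volume) — a common cause creating the correlation.
There is no stated path from PR review time to traffic volume or from traffic volume to PR review time, so neither direct nor reverse causation applies.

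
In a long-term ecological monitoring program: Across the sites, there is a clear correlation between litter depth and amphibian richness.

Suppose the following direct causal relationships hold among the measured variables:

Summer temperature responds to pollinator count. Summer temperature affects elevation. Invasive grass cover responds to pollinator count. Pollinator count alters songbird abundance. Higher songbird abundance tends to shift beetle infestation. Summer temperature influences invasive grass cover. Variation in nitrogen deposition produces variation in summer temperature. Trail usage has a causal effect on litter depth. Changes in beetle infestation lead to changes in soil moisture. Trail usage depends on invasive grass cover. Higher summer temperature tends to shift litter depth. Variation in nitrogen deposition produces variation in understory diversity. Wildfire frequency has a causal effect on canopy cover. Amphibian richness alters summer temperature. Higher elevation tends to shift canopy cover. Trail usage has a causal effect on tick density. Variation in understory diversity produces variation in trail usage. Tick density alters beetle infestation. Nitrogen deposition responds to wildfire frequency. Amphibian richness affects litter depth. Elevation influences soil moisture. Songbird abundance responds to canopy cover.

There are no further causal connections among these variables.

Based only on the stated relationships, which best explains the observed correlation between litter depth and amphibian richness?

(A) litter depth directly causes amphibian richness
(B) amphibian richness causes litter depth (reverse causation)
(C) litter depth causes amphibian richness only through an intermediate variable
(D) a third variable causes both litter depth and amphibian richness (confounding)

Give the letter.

B

The stated link runs amphibian richness → litter depth; litter depth has no causal path to amphibian richness. No variable causes both, so confounding is ruled out. The correlation reflects reverse causation.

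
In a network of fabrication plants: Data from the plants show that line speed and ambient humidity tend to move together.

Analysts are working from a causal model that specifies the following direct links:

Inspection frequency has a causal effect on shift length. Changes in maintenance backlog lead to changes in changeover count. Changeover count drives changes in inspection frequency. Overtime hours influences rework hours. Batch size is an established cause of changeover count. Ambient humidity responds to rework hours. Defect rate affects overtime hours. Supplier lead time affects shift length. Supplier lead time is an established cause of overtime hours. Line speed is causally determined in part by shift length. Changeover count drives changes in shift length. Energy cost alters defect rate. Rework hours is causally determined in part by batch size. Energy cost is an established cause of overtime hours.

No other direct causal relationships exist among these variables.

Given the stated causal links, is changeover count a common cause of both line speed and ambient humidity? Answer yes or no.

Changeover count has no stated causal path to ambient humidity. A confounder must cause both variables, so changeover count does not qualify.

no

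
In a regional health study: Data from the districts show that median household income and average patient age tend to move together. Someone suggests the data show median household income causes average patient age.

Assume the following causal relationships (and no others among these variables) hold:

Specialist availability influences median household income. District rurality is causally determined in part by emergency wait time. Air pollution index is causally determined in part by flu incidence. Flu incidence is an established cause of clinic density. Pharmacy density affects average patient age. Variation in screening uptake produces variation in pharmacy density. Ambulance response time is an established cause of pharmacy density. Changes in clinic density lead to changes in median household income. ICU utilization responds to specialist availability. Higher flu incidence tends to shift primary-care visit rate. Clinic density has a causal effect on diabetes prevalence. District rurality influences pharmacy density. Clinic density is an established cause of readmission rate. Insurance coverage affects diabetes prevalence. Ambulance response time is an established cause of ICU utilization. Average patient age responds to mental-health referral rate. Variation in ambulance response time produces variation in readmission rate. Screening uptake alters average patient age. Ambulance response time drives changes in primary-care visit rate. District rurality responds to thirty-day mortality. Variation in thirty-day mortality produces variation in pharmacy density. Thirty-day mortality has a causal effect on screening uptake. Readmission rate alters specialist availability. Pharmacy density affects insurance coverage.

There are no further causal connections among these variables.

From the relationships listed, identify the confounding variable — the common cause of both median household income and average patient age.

ambulance response time

Ambulance response time has a causal path to median household income (ambulance response time → readmission rate → specialist availability → median household income) and a separate causal path to average patient age (ambulance response time → pharmacy density → average patient age), so it is a common cause of both.
No stated relationship gives median household income a causal route to average patient age, so the correlation is explained by the shared upstream cause rather than a direct effect.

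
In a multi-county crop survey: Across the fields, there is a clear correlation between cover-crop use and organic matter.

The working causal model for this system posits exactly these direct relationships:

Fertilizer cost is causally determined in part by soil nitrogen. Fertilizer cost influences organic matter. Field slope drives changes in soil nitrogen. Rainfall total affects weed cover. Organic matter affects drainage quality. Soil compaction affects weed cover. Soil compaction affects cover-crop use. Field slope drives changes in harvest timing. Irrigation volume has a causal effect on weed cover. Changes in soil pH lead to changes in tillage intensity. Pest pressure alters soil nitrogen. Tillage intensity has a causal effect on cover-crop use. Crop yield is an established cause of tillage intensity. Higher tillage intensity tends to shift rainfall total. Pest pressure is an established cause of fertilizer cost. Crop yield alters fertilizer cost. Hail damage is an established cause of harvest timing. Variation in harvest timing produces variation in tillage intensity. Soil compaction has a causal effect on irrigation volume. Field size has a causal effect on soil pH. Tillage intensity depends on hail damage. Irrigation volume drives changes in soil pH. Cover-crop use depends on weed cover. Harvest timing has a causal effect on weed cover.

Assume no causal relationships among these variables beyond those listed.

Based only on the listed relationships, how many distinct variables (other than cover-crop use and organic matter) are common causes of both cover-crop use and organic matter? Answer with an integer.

2

The common causes are: crop yield (to cover-crop use via crop yield → tillage intensity → cover-crop use; to organic matter via crop yield → fertilizer cost → organic matter); field slope (to cover-crop use via field slope → harvest timing → weed cover → cover-crop use; to organic matter via field slope → soil nitrogen → fertilizer cost → organic matter).
Every other variable lacks a causal path to at least one of cover-crop use and organic matter.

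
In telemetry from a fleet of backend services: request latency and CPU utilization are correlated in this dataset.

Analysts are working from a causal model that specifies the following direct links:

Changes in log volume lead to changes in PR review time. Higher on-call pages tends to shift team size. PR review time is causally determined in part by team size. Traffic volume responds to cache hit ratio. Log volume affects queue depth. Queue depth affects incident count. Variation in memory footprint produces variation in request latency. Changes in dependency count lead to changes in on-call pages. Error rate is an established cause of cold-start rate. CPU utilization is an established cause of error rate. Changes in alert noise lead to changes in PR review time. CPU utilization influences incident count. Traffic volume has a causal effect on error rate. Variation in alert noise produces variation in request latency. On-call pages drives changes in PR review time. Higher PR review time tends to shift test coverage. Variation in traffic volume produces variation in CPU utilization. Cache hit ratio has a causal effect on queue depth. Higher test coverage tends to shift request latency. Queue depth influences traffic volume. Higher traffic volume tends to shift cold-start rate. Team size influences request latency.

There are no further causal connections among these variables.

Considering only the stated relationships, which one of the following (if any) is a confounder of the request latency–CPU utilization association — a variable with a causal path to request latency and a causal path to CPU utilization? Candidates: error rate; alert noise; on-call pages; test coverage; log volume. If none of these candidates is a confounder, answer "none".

Log volume causes request latency (log volume → PR review time → test coverage → request latency) and also causes CPU utilization (log volume → queue depth → traffic volume → CPU utilization); it is a common cause of both.
Each of the other candidates lacks a causal path to at least one of request latency and CPU utilization, so they do not confound the relationship.

log volume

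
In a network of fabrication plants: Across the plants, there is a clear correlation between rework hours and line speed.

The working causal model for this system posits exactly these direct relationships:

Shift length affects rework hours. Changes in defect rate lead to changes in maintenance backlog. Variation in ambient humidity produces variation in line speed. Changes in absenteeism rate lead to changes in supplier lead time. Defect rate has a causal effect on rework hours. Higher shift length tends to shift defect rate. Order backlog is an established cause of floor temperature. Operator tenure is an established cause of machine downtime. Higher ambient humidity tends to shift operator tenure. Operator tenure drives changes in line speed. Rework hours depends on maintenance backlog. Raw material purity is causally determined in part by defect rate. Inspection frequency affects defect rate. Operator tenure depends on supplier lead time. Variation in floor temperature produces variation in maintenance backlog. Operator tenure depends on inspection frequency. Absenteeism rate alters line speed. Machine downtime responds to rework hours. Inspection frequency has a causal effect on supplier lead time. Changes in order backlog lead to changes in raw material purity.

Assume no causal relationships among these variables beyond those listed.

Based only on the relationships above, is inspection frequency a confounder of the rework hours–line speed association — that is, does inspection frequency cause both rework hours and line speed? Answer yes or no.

yes

Inspection frequency has a causal path to rework hours (inspection frequency → defect rate → rework hours) and to line speed (inspection frequency → operator tenure → line speed), so it is a common cause of both — a confounder.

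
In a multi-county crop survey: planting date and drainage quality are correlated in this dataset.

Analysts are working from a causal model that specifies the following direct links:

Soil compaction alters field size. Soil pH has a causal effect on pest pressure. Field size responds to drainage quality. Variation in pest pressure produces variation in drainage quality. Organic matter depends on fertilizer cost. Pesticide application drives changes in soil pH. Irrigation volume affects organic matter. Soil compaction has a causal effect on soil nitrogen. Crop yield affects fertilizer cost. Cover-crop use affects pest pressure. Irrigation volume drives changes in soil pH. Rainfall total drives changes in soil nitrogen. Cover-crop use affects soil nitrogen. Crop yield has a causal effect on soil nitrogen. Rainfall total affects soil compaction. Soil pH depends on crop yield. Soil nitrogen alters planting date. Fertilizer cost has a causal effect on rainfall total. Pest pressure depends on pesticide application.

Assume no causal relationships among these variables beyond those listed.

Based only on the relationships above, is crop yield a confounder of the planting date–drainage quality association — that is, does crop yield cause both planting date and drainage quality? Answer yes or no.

yes

Crop yield has a causal path to planting date (crop yield → soil nitrogen → planting date) and to drainage quality (crop yield → soil pH → pest pressure → drainage quality), so it is a common cause of both — a confounder.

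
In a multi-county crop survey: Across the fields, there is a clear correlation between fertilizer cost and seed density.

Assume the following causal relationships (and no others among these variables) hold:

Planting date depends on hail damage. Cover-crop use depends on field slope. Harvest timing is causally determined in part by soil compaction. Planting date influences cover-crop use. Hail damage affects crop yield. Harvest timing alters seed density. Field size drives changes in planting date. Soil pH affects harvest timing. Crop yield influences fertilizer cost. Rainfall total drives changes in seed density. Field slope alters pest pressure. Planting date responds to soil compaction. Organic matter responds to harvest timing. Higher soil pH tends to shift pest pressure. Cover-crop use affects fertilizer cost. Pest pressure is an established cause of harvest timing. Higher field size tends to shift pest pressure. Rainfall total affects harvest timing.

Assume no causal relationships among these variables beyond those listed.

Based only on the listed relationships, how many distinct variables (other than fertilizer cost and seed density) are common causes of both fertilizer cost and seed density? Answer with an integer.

3

The common causes are: field size (to fertilizer cost via field size → planting date → cover-crop use → fertilizer cost; to seed density via field size → pest pressure → harvest timing → seed density); field slope (to fertilizer cost via field slope → cover-crop use → fertilizer cost; to seed density via field slope → pest pressure → harvest timing → seed density); soil compaction (to fertilizer cost via soil compaction → planting date → cover-crop use → fertilizer cost; to seed density via soil compaction → harvest timing → seed density).
Every other variable lacks a causal path to at least one of fertilizer cost and seed density.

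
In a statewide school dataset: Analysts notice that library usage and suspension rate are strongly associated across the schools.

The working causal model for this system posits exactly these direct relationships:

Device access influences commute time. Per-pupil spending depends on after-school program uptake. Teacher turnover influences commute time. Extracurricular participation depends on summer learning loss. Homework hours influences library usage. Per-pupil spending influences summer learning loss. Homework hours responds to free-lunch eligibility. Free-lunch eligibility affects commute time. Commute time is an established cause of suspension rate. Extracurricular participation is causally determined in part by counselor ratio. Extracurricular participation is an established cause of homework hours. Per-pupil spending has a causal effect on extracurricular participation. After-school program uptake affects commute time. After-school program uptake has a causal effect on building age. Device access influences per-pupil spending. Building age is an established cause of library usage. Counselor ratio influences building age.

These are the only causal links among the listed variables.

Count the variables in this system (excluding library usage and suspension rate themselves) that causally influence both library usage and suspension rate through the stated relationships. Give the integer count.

The common causes are: after-school program uptake (to library usage via after-school program uptake → building age → library usage; to suspension rate via after-school program uptake → commute time → suspension rate); device access (to library usage via device access → per-pupil spending → extracurricular participation → homework hours → library usage; to suspension rate via device access → commute time → suspension rate); free-lunch eligibility (to library usage via free-lunch eligibility → homework hours → library usage; to suspension rate via free-lunch eligibility → commute time → suspension rate).
Every other variable lacks a causal path to at least one of library usage and suspension rate.

3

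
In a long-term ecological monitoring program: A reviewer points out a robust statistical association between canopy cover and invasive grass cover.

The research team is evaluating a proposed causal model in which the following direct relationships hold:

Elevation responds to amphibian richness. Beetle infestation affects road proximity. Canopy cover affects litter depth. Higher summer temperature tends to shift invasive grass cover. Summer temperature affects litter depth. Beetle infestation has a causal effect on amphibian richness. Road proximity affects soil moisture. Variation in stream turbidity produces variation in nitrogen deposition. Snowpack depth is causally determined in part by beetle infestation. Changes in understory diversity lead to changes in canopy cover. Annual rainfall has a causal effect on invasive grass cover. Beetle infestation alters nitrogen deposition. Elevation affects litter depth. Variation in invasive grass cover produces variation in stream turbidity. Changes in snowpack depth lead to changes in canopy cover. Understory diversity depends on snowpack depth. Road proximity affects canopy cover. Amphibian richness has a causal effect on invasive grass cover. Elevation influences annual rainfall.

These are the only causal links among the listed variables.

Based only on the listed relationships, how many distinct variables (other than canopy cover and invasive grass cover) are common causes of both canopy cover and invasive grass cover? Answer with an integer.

The common causes are: beetle infestation (to canopy cover via beetle infestation → road proximity → canopy cover; to invasive grass cover via beetle infestation → amphibian richness → invasive grass cover).
Every other variable lacks a causal path to at least one of canopy cover and invasive grass cover.

1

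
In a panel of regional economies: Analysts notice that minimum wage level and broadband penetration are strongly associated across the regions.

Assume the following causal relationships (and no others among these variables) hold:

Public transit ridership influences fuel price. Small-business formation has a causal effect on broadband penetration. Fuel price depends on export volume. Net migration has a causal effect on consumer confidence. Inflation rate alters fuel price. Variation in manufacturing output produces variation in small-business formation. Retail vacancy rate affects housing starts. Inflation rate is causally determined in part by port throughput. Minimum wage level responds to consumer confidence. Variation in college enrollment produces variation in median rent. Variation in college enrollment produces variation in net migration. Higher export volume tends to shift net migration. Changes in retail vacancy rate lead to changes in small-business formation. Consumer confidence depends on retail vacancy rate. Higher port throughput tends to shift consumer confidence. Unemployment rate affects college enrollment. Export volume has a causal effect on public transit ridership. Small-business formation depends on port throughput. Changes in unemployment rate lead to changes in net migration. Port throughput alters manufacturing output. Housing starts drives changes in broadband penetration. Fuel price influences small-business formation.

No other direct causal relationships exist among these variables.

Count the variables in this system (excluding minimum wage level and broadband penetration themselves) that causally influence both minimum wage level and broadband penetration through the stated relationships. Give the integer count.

3

The common causes are: export volume (to minimum wage level via export volume → net migration → consumer confidence → minimum wage level; to broadband penetration via export volume → fuel price → small-business formation → broadband penetration); port throughput (to minimum wage level via port throughput → consumer confidence → minimum wage level; to broadband penetration via port throughput → small-business formation → broadband penetration); retail vacancy rate (to minimum wage level via retail vacancy rate → consumer confidence → minimum wage level; to broadband penetration via retail vacancy rate → small-business formation → broadband penetration).
Every other variable lacks a causal path to at least one of minimum wage level and broadband penetration.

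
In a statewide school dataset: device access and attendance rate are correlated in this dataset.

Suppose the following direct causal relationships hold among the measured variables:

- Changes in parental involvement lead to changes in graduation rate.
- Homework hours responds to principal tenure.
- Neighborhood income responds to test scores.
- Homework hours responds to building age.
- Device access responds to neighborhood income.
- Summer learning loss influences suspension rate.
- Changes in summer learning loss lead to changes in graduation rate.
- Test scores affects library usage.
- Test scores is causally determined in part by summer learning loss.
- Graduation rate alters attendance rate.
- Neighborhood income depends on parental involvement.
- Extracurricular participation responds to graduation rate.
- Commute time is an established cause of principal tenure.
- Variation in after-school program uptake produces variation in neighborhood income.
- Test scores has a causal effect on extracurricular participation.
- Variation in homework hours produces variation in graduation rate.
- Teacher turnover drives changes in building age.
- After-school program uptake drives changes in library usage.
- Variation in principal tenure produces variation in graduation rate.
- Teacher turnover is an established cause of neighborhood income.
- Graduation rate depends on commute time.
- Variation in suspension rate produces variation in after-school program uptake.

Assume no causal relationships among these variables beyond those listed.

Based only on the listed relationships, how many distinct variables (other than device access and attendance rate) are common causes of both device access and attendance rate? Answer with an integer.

3

The common causes are: parental involvement (to device access via parental involvement → neighborhood income → device access; to attendance rate via parental involvement → graduation rate → attendance rate); summer learning loss (to device access via summer learning loss → test scores → neighborhood income → device access; to attendance rate via summer learning loss → graduation rate → attendance rate); teacher turnover (to device access via teacher turnover → neighborhood income → device access; to attendance rate via teacher turnover → building age → homework hours → graduation rate → attendance rate).
Every other variable lacks a causal path to at least one of device access and attendance rate.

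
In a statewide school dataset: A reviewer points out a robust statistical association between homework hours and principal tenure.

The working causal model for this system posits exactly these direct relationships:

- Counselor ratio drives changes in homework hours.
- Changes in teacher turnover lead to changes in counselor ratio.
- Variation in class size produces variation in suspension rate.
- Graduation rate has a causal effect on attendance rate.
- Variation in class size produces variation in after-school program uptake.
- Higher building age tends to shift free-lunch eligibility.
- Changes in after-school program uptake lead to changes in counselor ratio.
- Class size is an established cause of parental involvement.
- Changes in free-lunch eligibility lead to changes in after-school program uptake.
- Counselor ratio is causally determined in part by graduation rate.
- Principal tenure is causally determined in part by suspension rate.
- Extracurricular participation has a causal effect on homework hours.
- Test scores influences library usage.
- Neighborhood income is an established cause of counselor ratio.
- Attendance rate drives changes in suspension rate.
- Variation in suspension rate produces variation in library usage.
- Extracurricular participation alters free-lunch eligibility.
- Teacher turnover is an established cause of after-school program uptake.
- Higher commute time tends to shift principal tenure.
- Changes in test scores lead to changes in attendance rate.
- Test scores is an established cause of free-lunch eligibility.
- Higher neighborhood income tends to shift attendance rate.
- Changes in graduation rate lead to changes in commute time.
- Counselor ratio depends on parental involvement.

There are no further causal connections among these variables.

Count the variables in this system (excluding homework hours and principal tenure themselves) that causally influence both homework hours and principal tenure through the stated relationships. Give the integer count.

4

The common causes are: class size (to homework hours via class size → after-school program uptake → counselor ratio → homework hours; to principal tenure via class size → suspension rate → principal tenure); graduation rate (to homework hours via graduation rate → counselor ratio → homework hours; to principal tenure via graduation rate → commute time → principal tenure); neighborhood income (to homework hours via neighborhood income → counselor ratio → homework hours; to principal tenure via neighborhood income → attendance rate → suspension rate → principal tenure); test scores (to homework hours via test scores → free-lunch eligibility → after-school program uptake → counselor ratio → homework hours; to principal tenure via test scores → attendance rate → suspension rate → principal tenure).
Every other variable lacks a causal path to at least one of homework hours and principal tenure.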